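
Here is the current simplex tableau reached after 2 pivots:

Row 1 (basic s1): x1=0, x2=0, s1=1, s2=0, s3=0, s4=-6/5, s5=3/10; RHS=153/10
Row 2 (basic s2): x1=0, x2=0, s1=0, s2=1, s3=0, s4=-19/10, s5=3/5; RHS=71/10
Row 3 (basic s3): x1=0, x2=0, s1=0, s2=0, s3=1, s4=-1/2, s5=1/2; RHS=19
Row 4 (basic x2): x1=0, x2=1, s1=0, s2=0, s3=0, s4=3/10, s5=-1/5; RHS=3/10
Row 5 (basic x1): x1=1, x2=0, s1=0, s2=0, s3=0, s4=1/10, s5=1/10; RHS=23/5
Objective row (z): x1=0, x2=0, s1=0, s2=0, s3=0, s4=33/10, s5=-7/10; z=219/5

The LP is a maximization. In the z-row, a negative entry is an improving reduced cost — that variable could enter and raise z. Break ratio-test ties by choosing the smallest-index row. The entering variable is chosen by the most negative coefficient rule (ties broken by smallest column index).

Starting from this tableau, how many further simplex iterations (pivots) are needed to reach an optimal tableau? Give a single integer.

pivot: s5 in, s2 out → z = 625/12
No improving column remains; optimal.

1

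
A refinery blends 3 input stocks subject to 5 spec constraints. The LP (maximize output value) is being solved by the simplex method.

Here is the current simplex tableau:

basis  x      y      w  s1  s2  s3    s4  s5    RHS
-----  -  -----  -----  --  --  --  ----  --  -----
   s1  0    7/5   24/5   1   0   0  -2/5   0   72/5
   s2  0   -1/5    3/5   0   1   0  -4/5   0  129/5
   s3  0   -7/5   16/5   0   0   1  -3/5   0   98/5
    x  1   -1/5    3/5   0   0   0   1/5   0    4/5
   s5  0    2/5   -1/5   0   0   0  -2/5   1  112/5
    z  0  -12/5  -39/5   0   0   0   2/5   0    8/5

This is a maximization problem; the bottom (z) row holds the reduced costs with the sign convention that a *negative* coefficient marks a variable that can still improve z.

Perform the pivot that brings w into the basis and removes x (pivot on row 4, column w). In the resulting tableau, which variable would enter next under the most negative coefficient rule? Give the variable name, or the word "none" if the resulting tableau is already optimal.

y

Pivot element 3/5. New z-row = old z-row − (-39/5)·(row 4/(3/5)).
Updated z-row coefficients: x: 13, y: -5, w: 0, s1: 0, s2: 0, s3: 0, s4: 3, s5: 0.
The most negative is -5 in column y, so y would enter next.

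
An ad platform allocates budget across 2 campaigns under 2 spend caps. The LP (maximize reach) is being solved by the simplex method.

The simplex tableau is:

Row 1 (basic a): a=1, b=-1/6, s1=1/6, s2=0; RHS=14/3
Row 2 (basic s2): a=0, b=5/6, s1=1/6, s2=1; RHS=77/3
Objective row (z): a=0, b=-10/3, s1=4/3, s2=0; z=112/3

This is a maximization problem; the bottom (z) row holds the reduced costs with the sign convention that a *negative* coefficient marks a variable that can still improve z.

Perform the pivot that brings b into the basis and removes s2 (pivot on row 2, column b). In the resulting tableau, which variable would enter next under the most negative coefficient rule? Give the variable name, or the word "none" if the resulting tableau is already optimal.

none

Pivot element 5/6. New z-row = old z-row − (-10/3)·(row 2/(5/6)).
Updated z-row coefficients: a: 0, b: 0, s1: 2, s2: 4.
No coefficient is strictly negative; the tableau after this pivot is optimal.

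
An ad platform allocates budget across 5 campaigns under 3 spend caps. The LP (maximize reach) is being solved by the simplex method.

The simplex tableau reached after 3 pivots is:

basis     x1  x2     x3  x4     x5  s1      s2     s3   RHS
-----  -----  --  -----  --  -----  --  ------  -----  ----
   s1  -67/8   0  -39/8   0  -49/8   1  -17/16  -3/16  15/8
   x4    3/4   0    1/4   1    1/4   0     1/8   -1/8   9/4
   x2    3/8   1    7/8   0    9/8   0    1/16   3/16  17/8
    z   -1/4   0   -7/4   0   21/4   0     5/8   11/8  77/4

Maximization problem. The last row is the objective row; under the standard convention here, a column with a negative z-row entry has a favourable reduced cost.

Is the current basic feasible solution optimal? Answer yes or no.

Column x1 has objective-row coefficient -1/4, which is negative; an improving pivot exists, so not yet optimal.

no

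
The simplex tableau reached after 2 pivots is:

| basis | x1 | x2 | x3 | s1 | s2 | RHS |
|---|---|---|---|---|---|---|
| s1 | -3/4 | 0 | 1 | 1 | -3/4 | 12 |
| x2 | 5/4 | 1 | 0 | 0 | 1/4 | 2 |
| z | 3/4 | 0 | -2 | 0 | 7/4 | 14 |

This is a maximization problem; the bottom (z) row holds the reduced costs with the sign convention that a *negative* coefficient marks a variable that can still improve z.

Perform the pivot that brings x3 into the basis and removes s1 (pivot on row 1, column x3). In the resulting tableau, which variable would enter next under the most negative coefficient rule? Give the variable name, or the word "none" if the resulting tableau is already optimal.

x1

Pivot element 1. New z-row = old z-row − (-2)·(row 1/1).
Updated z-row coefficients: x1: -3/4, x2: 0, x3: 0, s1: 2, s2: 1/4.
The most negative is -3/4 in column x1, so x1 would enter next.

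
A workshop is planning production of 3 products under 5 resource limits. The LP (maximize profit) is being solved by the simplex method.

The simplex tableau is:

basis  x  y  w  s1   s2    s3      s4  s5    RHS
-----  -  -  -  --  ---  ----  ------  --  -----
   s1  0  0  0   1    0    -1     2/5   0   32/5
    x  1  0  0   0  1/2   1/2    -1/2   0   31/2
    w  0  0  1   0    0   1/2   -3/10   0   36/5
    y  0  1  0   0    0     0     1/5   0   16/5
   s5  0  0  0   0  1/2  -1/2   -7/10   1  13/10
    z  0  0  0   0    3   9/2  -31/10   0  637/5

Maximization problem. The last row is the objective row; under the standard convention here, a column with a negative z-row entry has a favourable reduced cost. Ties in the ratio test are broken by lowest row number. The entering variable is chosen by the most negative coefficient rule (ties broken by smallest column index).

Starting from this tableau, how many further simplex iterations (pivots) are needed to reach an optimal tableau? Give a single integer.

2

pivot: s4 in, s1 out → z = 177
pivot: s3 in, y out → z = 177
No improving column remains; optimal.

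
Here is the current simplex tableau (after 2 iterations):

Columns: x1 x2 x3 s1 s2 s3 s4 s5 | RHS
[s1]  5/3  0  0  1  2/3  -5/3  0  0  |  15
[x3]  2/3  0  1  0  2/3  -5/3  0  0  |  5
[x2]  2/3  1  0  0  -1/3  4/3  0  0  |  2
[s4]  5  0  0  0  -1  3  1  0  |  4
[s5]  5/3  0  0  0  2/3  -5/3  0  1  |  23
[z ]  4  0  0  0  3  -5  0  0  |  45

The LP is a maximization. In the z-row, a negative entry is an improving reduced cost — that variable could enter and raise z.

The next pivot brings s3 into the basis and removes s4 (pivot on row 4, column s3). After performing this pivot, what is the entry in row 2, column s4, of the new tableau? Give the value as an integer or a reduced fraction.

5/9

Pivot element is row 4, column s3: 3.
Normalize row 4: new (row 4, s4) = 1/3 = 1/3.
row 2 ← row 2 − (-5/3)·(new row 4): 0 − (-5/3)·(1/3) = 5/9.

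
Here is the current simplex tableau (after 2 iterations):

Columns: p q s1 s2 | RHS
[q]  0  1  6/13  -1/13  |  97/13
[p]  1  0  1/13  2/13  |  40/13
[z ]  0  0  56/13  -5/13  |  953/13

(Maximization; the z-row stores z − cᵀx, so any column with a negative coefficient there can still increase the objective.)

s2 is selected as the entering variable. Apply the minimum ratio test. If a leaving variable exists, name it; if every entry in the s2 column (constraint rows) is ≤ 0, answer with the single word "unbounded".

p

Ratios: row 1 (q): entry -1/13 ≤ 0, skip; row 2 (p): (40/13)/(2/13) = 20.
Minimum ratio is in the p row, so p leaves.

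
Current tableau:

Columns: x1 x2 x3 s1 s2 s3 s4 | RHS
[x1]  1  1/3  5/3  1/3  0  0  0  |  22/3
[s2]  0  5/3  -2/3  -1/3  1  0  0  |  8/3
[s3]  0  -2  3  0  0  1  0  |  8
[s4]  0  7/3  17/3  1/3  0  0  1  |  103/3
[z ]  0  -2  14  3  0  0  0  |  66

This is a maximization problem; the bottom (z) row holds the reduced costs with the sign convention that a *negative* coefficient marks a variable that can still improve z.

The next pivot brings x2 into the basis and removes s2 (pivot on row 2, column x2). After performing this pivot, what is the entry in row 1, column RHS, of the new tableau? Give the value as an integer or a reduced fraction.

Pivot element is row 2, column x2: 5/3.
Normalize row 2: new (row 2, RHS) = (8/3)/(5/3) = 8/5.
row 1 ← row 1 − (1/3)·(new row 2): 22/3 − (1/3)·(8/5) = 34/5.

34/5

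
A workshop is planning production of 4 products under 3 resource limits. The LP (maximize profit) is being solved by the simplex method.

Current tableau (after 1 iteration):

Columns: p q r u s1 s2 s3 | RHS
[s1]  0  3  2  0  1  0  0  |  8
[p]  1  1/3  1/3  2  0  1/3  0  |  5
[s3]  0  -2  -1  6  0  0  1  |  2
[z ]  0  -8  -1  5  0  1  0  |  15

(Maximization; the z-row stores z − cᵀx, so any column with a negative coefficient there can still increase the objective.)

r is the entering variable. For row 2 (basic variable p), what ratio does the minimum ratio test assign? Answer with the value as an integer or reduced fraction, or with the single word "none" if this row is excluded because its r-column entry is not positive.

Ratio = RHS / (r entry) = 5 / (1/3) = 15.

15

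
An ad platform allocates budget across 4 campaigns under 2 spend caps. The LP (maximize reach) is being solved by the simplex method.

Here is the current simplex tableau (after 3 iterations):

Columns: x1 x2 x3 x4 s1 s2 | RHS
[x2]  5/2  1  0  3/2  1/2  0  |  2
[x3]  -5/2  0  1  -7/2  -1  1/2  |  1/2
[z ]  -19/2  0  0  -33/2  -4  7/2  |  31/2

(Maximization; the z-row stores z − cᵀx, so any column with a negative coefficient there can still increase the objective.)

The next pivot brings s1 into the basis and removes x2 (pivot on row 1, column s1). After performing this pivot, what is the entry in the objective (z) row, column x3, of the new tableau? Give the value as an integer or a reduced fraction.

0

Pivot element is row 1, column s1: 1/2.
Normalize row 1: new (row 1, x3) = 0/(1/2) = 0.
z-row ← z-row − (-4)·(new row 1): 0 − (-4)·0 = 0.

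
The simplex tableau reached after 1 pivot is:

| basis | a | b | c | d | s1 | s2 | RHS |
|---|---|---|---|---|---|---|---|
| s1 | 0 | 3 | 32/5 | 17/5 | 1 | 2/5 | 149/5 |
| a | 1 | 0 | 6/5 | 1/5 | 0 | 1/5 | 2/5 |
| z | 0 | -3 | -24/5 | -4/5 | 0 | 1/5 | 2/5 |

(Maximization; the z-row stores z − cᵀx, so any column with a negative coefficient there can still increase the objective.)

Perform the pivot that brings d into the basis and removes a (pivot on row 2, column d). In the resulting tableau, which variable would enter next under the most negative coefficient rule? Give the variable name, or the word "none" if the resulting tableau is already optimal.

Pivot element 1/5. New z-row = old z-row − (-4/5)·(row 2/(1/5)).
Updated z-row coefficients: a: 4, b: -3, c: 0, d: 0, s1: 0, s2: 1.
The most negative is -3 in column b, so b would enter next.

b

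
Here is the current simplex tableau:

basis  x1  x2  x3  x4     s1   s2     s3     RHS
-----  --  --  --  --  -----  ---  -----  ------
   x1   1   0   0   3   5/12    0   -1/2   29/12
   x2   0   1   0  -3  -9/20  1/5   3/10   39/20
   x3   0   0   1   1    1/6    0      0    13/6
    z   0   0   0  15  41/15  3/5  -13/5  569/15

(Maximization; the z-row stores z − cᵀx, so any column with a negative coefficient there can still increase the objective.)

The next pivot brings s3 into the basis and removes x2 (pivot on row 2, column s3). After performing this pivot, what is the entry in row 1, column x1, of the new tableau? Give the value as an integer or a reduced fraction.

Pivot element is row 2, column s3: 3/10.
Normalize row 2: new (row 2, x1) = 0/(3/10) = 0.
row 1 ← row 1 − (-1/2)·(new row 2): 1 − (-1/2)·0 = 1.

1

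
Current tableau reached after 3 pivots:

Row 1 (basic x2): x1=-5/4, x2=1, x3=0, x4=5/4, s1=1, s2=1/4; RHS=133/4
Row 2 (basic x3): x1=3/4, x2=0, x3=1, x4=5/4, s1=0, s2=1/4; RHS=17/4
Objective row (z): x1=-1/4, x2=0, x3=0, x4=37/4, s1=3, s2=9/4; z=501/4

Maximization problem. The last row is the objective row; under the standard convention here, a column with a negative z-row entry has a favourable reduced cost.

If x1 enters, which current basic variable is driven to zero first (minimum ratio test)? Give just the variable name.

x3

Ratios: row 1 (x2): entry -5/4 ≤ 0, skip; row 2 (x3): (17/4)/(3/4) = 17/3.
Minimum ratio 17/3 is in the x3 row, so x3 leaves.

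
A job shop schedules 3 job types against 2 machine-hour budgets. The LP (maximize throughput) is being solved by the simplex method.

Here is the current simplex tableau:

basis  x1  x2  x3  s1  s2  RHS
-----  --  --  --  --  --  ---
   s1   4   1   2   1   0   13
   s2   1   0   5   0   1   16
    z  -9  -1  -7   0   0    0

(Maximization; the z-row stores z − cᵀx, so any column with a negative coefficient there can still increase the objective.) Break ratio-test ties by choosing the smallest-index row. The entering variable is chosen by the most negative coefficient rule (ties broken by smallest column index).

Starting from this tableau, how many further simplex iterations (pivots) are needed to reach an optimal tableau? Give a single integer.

2

pivot: x1 in, s1 out → z = 117/4
pivot: x3 in, s2 out → z = 109/3
No improving column remains; optimal.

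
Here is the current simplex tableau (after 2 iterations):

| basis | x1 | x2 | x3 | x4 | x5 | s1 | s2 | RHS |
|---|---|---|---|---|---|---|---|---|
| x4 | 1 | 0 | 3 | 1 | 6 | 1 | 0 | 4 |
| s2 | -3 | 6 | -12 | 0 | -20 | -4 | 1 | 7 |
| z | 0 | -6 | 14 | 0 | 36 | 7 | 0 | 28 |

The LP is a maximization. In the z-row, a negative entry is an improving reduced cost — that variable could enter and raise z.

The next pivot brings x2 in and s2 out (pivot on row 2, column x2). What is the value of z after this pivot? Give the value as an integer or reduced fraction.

Minimum ratio for x2: 7/6 = 7/6.
z changes by −(z-row coeff of x2)·ratio = −(-6)·(7/6) = 7.
New z = 28 + 7 = 35.

35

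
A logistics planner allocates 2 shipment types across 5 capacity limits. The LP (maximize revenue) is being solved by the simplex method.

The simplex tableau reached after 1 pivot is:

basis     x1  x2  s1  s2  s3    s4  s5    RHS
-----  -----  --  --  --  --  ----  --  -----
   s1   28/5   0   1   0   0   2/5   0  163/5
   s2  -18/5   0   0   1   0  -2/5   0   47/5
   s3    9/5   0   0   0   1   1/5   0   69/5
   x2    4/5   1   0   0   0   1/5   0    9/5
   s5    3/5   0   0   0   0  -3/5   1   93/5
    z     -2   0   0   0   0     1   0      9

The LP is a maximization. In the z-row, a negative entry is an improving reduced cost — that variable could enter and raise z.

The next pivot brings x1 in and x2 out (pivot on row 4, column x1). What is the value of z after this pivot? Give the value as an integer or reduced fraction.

27/2

Minimum ratio for x1: (9/5)/(4/5) = 9/4.
z changes by −(z-row coeff of x1)·ratio = −(-2)·(9/4) = 9/2.
New z = 9 + (9/2) = 27/2.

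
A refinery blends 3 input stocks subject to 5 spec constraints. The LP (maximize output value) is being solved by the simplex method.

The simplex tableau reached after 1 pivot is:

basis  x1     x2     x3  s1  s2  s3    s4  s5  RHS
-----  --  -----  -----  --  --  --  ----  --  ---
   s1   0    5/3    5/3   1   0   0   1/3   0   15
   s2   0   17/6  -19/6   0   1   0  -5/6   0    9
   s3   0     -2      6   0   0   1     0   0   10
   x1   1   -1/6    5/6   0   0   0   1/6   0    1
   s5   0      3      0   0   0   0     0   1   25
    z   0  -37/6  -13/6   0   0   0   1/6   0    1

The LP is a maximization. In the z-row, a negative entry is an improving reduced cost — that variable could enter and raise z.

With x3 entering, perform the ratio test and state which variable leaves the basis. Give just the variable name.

Ratios: row 1 (s1): 15/(5/3) = 9; row 2 (s2): entry -19/6 ≤ 0, skip; row 3 (s3): 10/6 = 5/3; row 4 (x1): 1/(5/6) = 6/5; row 5 (s5): entry 0 ≤ 0, skip.
Minimum ratio 6/5 is in the x1 row, so x1 leaves.

x1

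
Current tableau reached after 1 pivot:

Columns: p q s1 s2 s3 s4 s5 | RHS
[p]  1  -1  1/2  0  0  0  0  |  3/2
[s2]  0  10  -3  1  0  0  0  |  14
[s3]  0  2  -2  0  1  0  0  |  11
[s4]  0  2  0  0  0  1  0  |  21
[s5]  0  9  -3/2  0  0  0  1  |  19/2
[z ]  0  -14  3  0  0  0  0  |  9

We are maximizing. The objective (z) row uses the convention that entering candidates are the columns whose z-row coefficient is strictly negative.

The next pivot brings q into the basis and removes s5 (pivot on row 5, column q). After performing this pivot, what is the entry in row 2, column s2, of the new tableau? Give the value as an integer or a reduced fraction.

1

Pivot element is row 5, column q: 9.
Normalize row 5: new (row 5, s2) = 0/9 = 0.
row 2 ← row 2 − 10·(new row 5): 1 − 10·0 = 1.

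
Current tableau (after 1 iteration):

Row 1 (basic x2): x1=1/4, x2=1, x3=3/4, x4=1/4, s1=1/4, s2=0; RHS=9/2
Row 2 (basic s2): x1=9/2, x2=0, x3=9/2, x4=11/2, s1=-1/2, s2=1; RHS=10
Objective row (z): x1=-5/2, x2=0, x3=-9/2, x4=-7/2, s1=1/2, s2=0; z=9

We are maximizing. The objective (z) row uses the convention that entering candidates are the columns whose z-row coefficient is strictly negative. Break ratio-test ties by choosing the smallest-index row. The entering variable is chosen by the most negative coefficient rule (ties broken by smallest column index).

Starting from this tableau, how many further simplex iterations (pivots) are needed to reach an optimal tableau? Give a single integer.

1

pivot: x3 in, s2 out → z = 19
No improving column remains; optimal.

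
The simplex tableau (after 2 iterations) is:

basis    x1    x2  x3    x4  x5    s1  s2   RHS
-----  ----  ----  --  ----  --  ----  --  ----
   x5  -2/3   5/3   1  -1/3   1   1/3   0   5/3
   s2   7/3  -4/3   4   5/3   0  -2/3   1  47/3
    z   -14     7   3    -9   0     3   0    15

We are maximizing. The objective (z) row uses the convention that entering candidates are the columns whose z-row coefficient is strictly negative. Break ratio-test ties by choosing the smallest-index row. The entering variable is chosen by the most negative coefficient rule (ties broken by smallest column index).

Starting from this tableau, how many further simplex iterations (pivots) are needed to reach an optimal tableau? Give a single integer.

pivot: x1 in, s2 out → z = 109
pivot: x2 in, x5 out → z = 1024/9
pivot: s1 in, x2 out → z = 152
No improving column remains; optimal.

3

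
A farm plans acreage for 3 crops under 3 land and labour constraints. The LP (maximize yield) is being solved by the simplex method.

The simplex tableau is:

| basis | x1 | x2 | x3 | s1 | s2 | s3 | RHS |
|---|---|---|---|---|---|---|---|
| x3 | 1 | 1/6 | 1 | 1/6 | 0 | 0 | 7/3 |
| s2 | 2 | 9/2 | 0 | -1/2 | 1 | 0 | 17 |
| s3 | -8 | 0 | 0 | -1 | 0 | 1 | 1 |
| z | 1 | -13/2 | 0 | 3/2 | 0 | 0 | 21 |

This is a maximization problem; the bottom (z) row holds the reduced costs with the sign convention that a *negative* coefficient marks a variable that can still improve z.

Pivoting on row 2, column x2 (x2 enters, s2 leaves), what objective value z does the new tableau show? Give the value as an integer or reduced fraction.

410/9

Minimum ratio for x2: 17/(9/2) = 34/9.
z changes by −(z-row coeff of x2)·ratio = −(-13/2)·(34/9) = 221/9.
New z = 21 + (221/9) = 410/9.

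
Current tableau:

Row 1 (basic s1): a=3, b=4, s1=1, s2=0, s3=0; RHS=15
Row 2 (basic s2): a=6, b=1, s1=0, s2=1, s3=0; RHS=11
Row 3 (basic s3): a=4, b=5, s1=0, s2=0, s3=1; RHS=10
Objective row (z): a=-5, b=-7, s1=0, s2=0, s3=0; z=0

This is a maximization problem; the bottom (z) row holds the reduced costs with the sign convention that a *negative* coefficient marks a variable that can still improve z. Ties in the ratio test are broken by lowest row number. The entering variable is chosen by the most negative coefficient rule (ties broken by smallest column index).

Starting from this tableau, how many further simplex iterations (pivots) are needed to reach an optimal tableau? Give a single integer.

pivot: b in, s3 out → z = 14
No improving column remains; optimal.

1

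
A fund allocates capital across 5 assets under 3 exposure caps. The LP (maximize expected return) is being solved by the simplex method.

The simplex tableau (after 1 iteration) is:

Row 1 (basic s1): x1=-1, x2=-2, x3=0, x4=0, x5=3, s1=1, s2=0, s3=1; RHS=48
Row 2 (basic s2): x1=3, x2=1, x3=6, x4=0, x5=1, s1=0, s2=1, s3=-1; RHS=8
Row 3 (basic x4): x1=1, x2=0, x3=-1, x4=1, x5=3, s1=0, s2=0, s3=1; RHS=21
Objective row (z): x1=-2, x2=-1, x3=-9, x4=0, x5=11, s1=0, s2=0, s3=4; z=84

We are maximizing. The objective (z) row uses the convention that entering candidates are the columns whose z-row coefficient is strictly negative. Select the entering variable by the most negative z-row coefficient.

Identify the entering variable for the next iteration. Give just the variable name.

Objective-row coefficients: x1: -2, x2: -1, x3: -9, x4: 0, x5: 11, s1: 0, s2: 0, s3: 4.
The most negative is -9 in column x3, so x3 enters.

x3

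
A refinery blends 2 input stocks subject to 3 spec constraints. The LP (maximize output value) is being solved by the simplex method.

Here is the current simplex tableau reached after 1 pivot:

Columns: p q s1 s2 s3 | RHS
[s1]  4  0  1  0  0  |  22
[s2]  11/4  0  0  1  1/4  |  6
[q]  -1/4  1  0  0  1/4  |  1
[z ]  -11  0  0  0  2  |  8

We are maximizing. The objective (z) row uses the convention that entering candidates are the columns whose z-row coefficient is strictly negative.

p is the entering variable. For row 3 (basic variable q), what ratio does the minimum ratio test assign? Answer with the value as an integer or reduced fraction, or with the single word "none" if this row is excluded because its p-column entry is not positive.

none

The p entry in row 3 is -1/4 ≤ 0, so this row gives no ratio.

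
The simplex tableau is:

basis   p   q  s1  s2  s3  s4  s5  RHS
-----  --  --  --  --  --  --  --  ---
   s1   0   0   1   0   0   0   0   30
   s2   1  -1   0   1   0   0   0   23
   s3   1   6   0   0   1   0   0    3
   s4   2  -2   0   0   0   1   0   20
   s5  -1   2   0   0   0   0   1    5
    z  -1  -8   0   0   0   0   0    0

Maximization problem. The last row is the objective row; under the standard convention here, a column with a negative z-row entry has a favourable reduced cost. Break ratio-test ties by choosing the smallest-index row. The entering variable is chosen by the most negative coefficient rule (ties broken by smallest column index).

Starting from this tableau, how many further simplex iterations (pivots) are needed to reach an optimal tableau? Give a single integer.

1

pivot: q in, s3 out → z = 4
No improving column remains; optimal.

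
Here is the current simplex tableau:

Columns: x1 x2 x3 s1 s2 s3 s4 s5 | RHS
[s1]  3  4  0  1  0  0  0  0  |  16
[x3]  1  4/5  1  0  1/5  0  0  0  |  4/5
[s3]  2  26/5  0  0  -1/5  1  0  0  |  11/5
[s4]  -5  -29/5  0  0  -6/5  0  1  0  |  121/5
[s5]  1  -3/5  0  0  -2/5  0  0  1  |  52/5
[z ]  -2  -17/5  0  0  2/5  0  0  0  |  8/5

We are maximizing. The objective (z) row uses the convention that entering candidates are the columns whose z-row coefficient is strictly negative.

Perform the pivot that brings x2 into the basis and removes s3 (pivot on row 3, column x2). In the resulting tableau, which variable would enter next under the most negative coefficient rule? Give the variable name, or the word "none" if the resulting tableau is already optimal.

Pivot element 26/5. New z-row = old z-row − (-17/5)·(row 3/(26/5)).
Updated z-row coefficients: x1: -9/13, x2: 0, x3: 0, s1: 0, s2: 7/26, s3: 17/26, s4: 0, s5: 0.
The most negative is -9/13 in column x1, so x1 would enter next.

x1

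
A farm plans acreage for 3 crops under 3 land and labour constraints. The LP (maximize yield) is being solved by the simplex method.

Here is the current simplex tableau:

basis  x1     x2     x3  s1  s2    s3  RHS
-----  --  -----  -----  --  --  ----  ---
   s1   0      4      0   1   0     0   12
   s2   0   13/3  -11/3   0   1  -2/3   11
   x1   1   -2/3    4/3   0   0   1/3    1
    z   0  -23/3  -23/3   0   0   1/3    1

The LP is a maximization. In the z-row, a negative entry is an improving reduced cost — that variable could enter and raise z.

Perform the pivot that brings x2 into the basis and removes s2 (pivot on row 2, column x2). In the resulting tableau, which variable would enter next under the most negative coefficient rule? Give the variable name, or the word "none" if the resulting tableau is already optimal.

x3

Pivot element 13/3. New z-row = old z-row − (-23/3)·(row 2/(13/3)).
Updated z-row coefficients: x1: 0, x2: 0, x3: -184/13, s1: 0, s2: 23/13, s3: -11/13.
The most negative is -184/13 in column x3, so x3 would enter next.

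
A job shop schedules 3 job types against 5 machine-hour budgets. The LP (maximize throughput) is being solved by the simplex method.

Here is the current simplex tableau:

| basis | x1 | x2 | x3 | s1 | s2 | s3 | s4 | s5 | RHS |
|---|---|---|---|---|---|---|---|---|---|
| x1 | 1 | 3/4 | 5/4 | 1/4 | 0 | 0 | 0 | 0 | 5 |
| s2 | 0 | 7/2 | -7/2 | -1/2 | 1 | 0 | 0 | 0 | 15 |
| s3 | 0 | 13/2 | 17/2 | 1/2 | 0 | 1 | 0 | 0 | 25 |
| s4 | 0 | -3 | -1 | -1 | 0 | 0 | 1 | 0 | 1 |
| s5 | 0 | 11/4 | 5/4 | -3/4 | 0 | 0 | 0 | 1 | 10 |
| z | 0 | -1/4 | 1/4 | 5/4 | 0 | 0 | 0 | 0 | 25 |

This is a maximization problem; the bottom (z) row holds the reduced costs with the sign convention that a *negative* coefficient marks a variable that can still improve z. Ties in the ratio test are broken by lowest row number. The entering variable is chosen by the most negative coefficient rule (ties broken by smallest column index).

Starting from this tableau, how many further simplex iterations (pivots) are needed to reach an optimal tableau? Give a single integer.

1

pivot: x2 in, s5 out → z = 285/11
No improving column remains; optimal.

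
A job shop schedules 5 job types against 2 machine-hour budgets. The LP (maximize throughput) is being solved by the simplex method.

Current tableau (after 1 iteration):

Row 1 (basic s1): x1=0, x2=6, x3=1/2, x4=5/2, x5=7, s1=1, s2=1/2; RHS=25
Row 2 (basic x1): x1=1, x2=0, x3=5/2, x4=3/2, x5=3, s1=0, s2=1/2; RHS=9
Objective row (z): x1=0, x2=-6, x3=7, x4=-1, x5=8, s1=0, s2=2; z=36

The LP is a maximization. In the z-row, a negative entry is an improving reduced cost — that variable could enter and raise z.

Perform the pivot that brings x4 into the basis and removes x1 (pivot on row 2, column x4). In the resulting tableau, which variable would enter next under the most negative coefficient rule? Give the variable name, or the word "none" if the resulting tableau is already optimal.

x2

Pivot element 3/2. New z-row = old z-row − (-1)·(row 2/(3/2)).
Updated z-row coefficients: x1: 2/3, x2: -6, x3: 26/3, x4: 0, x5: 10, s1: 0, s2: 7/3.
The most negative is -6 in column x2, so x2 would enter next.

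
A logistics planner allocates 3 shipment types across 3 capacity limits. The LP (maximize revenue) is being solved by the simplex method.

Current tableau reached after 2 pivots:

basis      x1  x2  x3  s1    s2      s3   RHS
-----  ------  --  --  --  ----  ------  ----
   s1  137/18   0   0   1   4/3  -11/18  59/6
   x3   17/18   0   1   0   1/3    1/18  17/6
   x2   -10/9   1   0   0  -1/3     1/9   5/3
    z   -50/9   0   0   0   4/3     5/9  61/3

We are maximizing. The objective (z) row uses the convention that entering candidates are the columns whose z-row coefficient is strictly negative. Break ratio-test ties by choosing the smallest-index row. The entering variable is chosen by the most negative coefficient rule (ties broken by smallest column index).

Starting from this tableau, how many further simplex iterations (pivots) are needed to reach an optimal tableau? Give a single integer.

1

pivot: x1 in, s1 out → z = 3769/137
No improving column remains; optimal.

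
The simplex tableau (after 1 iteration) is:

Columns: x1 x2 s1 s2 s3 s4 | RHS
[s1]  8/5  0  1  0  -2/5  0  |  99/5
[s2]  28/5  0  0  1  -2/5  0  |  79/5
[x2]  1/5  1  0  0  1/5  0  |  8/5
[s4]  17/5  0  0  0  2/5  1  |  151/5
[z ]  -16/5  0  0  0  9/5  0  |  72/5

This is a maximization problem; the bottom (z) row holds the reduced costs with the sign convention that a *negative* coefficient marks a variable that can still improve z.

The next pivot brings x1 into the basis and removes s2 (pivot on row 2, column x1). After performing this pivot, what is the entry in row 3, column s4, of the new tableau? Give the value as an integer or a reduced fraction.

Pivot element is row 2, column x1: 28/5.
Normalize row 2: new (row 2, s4) = 0/(28/5) = 0.
row 3 ← row 3 − (1/5)·(new row 2): 0 − (1/5)·0 = 0.

0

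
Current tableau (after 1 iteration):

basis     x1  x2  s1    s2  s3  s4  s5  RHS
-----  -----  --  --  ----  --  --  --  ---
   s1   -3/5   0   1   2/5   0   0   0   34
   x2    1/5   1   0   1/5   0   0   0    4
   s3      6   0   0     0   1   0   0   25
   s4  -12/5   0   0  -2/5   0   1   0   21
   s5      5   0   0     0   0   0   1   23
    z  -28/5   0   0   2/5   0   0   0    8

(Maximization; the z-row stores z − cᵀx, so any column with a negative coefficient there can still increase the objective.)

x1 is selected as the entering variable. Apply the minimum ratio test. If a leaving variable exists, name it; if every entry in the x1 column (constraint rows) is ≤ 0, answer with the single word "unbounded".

Ratios: row 1 (s1): entry -3/5 ≤ 0, skip; row 2 (x2): 4/(1/5) = 20; row 3 (s3): 25/6 = 25/6; row 4 (s4): entry -12/5 ≤ 0, skip; row 5 (s5): 23/5 = 23/5.
Minimum ratio is in the s3 row, so s3 leaves.

s3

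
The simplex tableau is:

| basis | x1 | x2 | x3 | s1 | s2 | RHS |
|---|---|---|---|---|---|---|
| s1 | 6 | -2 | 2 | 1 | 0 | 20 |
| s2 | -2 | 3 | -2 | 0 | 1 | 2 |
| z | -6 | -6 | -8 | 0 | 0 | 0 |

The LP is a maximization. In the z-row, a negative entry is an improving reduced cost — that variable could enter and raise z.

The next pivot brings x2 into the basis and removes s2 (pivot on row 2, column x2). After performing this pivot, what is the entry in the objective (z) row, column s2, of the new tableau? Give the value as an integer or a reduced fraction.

Pivot element is row 2, column x2: 3.
Normalize row 2: new (row 2, s2) = 1/3 = 1/3.
z-row ← z-row − (-6)·(new row 2): 0 − (-6)·(1/3) = 2.

2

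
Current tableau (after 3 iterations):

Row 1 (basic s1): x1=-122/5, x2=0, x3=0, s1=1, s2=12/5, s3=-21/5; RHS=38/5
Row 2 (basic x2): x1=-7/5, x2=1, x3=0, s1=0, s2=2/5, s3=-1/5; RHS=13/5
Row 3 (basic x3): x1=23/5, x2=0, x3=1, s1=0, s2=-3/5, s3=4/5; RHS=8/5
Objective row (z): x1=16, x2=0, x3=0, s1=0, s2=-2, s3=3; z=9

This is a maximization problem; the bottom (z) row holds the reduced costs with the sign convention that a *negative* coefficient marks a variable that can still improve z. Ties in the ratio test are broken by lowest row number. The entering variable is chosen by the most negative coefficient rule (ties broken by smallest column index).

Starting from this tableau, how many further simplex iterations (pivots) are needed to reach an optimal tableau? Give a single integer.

2

pivot: s2 in, s1 out → z = 46/3
pivot: x1 in, x2 out → z = 35/2
No improving column remains; optimal.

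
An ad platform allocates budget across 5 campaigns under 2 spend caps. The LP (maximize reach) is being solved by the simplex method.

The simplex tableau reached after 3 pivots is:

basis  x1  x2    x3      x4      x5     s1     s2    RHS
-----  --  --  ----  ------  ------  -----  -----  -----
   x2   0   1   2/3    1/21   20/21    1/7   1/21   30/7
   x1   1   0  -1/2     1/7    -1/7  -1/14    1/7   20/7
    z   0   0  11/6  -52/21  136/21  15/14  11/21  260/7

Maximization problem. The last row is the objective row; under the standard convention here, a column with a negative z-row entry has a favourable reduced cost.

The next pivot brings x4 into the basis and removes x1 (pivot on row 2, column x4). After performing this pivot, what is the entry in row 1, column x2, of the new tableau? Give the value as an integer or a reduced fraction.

Pivot element is row 2, column x4: 1/7.
Normalize row 2: new (row 2, x2) = 0/(1/7) = 0.
row 1 ← row 1 − (1/21)·(new row 2): 1 − (1/21)·0 = 1.

1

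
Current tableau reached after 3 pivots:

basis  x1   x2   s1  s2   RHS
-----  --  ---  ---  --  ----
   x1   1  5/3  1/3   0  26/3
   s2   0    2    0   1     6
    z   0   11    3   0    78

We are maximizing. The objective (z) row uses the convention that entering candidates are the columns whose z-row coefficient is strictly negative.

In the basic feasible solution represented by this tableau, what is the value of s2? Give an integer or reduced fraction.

6

s2 is basic (row 2); its value is the RHS of that row: 6.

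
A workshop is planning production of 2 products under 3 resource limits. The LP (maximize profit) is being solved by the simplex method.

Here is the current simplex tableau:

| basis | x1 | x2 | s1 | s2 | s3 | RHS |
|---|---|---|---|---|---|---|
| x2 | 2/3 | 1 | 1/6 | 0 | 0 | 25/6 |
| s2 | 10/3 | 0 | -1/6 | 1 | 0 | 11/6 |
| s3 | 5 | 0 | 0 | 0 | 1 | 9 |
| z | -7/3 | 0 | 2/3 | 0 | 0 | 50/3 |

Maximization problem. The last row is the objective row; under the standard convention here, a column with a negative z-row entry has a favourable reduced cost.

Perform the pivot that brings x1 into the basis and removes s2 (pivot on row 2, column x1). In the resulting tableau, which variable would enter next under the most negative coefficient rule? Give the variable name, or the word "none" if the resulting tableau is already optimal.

none

Pivot element 10/3. New z-row = old z-row − (-7/3)·(row 2/(10/3)).
Updated z-row coefficients: x1: 0, x2: 0, s1: 11/20, s2: 7/10, s3: 0.
No coefficient is strictly negative; the tableau after this pivot is optimal.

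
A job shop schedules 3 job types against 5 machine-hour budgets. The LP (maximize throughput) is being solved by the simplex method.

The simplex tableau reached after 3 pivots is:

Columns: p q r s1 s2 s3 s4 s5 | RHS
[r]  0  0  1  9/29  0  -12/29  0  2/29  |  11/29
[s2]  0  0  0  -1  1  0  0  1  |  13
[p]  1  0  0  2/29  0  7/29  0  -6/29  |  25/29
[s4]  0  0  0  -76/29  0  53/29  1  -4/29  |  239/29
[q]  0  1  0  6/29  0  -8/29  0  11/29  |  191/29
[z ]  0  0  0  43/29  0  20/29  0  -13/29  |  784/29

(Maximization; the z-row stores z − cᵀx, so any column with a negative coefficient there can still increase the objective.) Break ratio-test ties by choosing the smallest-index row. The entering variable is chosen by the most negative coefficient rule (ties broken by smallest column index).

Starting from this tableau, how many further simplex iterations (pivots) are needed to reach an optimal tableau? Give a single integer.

2

pivot: s5 in, r out → z = 59/2
pivot: s3 in, s2 out → z = 32
No improving column remains; optimal.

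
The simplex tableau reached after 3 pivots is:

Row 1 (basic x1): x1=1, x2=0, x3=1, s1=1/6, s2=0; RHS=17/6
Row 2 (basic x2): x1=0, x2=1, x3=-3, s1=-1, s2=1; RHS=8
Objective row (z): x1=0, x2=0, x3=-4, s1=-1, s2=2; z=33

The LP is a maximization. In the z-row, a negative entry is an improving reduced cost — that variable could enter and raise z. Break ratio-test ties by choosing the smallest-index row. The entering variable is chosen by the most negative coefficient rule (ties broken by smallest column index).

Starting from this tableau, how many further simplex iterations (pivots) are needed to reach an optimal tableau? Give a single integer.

pivot: x3 in, x1 out → z = 133/3
pivot: s1 in, x3 out → z = 50
No improving column remains; optimal.

2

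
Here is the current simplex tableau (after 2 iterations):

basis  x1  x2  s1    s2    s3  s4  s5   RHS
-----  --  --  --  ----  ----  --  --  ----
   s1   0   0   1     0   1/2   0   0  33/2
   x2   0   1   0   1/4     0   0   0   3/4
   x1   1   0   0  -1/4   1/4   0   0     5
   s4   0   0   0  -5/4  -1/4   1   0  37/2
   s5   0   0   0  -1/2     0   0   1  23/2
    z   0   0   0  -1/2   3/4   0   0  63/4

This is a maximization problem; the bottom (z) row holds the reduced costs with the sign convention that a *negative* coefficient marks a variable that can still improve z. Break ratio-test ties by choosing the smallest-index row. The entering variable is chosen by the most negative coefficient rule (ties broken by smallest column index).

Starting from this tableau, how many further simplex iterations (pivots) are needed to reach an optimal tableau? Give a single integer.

1

pivot: s2 in, x2 out → z = 69/4
No improving column remains; optimal.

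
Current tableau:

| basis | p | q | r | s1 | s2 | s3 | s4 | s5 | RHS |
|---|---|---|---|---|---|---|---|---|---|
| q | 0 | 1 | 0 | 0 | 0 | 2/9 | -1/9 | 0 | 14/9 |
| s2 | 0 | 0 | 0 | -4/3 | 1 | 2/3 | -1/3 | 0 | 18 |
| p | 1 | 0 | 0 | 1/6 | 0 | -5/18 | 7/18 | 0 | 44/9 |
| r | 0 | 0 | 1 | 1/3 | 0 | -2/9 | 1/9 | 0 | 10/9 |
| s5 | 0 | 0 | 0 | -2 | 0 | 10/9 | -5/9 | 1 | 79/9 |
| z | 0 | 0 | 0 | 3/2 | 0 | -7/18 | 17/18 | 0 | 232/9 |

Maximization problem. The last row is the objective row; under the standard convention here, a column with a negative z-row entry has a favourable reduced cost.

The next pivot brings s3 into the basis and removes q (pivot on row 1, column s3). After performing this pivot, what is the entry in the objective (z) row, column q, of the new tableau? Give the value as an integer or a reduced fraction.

Pivot element is row 1, column s3: 2/9.
Normalize row 1: new (row 1, q) = 1/(2/9) = 9/2.
z-row ← z-row − (-7/18)·(new row 1): 0 − (-7/18)·(9/2) = 7/4.

7/4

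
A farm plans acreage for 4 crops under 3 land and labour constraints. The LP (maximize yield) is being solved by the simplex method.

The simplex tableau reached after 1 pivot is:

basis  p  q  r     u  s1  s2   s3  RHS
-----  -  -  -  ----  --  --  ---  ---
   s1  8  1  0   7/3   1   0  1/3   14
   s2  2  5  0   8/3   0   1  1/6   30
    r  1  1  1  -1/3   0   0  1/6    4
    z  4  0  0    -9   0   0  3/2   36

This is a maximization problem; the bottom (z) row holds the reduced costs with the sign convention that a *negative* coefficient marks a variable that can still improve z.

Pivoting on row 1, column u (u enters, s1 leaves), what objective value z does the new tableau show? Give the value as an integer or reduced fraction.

Minimum ratio for u: 14/(7/3) = 6.
z changes by −(z-row coeff of u)·ratio = −(-9)·6 = 54.
New z = 36 + 54 = 90.

90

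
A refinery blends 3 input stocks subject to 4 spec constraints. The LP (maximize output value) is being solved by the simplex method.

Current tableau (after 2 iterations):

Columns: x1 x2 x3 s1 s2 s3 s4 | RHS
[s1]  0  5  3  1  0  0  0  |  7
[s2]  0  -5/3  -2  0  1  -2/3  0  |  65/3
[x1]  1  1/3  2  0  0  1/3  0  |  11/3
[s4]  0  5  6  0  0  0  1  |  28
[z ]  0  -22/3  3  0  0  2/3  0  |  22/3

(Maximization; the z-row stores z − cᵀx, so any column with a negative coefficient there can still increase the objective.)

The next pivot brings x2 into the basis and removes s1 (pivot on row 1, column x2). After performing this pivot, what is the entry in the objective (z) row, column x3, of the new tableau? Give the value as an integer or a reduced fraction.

37/5

Pivot element is row 1, column x2: 5.
Normalize row 1: new (row 1, x3) = 3/5 = 3/5.
z-row ← z-row − (-22/3)·(new row 1): 3 − (-22/3)·(3/5) = 37/5.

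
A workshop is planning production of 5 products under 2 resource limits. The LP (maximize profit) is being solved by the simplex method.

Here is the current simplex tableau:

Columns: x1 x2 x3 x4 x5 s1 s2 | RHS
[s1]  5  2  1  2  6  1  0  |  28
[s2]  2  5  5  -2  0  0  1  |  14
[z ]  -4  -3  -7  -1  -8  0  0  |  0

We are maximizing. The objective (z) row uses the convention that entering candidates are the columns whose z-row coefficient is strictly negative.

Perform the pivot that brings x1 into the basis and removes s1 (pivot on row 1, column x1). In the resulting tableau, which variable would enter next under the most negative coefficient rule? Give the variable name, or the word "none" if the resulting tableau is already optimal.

Pivot element 5. New z-row = old z-row − (-4)·(row 1/5).
Updated z-row coefficients: x1: 0, x2: -7/5, x3: -31/5, x4: 3/5, x5: -16/5, s1: 4/5, s2: 0.
The most negative is -31/5 in column x3, so x3 would enter next.

x3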